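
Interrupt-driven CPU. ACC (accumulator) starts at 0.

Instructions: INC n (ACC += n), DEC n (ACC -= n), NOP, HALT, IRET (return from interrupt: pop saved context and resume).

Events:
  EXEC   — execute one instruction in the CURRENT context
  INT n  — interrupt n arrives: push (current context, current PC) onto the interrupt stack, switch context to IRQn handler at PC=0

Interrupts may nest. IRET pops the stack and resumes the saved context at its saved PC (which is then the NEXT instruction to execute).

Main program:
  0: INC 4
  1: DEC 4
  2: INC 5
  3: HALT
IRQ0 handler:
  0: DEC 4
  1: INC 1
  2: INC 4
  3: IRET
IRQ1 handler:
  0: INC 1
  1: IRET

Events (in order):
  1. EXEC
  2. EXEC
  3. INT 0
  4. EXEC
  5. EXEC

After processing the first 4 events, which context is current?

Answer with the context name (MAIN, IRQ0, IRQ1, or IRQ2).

Event 1 (EXEC): [MAIN] PC=0: INC 4 -> ACC=4
Event 2 (EXEC): [MAIN] PC=1: DEC 4 -> ACC=0
Event 3 (INT 0): INT 0 arrives: push (MAIN, PC=2), enter IRQ0 at PC=0 (depth now 1)
Event 4 (EXEC): [IRQ0] PC=0: DEC 4 -> ACC=-4

Answer: IRQ0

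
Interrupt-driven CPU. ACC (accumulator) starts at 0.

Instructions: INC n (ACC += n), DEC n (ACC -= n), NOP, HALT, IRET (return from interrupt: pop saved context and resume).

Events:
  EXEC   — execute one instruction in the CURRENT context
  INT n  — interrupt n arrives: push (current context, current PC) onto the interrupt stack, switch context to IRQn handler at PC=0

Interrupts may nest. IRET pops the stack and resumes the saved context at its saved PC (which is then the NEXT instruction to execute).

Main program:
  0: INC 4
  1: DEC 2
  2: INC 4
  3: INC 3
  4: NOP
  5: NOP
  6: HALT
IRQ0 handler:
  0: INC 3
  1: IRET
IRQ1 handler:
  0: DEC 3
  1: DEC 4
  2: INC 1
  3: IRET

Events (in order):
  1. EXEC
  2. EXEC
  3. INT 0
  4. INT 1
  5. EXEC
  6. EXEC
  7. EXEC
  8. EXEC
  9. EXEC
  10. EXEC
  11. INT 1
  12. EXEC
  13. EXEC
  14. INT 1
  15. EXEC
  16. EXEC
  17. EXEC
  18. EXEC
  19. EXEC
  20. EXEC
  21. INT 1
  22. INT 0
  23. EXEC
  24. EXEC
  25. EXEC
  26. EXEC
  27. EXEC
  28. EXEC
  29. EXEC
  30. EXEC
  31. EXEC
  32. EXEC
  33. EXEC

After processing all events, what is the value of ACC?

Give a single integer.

Event 1 (EXEC): [MAIN] PC=0: INC 4 -> ACC=4
Event 2 (EXEC): [MAIN] PC=1: DEC 2 -> ACC=2
Event 3 (INT 0): INT 0 arrives: push (MAIN, PC=2), enter IRQ0 at PC=0 (depth now 1)
Event 4 (INT 1): INT 1 arrives: push (IRQ0, PC=0), enter IRQ1 at PC=0 (depth now 2)
Event 5 (EXEC): [IRQ1] PC=0: DEC 3 -> ACC=-1
Event 6 (EXEC): [IRQ1] PC=1: DEC 4 -> ACC=-5
Event 7 (EXEC): [IRQ1] PC=2: INC 1 -> ACC=-4
Event 8 (EXEC): [IRQ1] PC=3: IRET -> resume IRQ0 at PC=0 (depth now 1)
Event 9 (EXEC): [IRQ0] PC=0: INC 3 -> ACC=-1
Event 10 (EXEC): [IRQ0] PC=1: IRET -> resume MAIN at PC=2 (depth now 0)
Event 11 (INT 1): INT 1 arrives: push (MAIN, PC=2), enter IRQ1 at PC=0 (depth now 1)
Event 12 (EXEC): [IRQ1] PC=0: DEC 3 -> ACC=-4
Event 13 (EXEC): [IRQ1] PC=1: DEC 4 -> ACC=-8
Event 14 (INT 1): INT 1 arrives: push (IRQ1, PC=2), enter IRQ1 at PC=0 (depth now 2)
Event 15 (EXEC): [IRQ1] PC=0: DEC 3 -> ACC=-11
Event 16 (EXEC): [IRQ1] PC=1: DEC 4 -> ACC=-15
Event 17 (EXEC): [IRQ1] PC=2: INC 1 -> ACC=-14
Event 18 (EXEC): [IRQ1] PC=3: IRET -> resume IRQ1 at PC=2 (depth now 1)
Event 19 (EXEC): [IRQ1] PC=2: INC 1 -> ACC=-13
Event 20 (EXEC): [IRQ1] PC=3: IRET -> resume MAIN at PC=2 (depth now 0)
Event 21 (INT 1): INT 1 arrives: push (MAIN, PC=2), enter IRQ1 at PC=0 (depth now 1)
Event 22 (INT 0): INT 0 arrives: push (IRQ1, PC=0), enter IRQ0 at PC=0 (depth now 2)
Event 23 (EXEC): [IRQ0] PC=0: INC 3 -> ACC=-10
Event 24 (EXEC): [IRQ0] PC=1: IRET -> resume IRQ1 at PC=0 (depth now 1)
Event 25 (EXEC): [IRQ1] PC=0: DEC 3 -> ACC=-13
Event 26 (EXEC): [IRQ1] PC=1: DEC 4 -> ACC=-17
Event 27 (EXEC): [IRQ1] PC=2: INC 1 -> ACC=-16
Event 28 (EXEC): [IRQ1] PC=3: IRET -> resume MAIN at PC=2 (depth now 0)
Event 29 (EXEC): [MAIN] PC=2: INC 4 -> ACC=-12
Event 30 (EXEC): [MAIN] PC=3: INC 3 -> ACC=-9
Event 31 (EXEC): [MAIN] PC=4: NOP
Event 32 (EXEC): [MAIN] PC=5: NOP
Event 33 (EXEC): [MAIN] PC=6: HALT

Answer: -9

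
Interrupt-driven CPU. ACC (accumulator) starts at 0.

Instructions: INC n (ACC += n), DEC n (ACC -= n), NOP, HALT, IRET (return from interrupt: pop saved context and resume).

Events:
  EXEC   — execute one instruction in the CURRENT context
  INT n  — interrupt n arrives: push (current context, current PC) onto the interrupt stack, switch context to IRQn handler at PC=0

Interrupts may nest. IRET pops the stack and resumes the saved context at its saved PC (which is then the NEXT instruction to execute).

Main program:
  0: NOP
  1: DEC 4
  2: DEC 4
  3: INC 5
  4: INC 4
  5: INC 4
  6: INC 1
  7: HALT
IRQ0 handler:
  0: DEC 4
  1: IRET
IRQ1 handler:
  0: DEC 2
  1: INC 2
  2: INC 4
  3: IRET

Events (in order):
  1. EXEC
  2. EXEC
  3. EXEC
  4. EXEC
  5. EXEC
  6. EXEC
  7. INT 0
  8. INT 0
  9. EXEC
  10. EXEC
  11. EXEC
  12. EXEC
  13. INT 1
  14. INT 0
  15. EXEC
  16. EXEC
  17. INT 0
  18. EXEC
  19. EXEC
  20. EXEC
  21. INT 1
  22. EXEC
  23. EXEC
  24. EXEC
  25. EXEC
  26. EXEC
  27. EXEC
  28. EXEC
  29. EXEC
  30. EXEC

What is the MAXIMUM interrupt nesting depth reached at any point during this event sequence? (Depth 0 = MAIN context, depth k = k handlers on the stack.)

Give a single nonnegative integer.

Answer: 2

Derivation:
Event 1 (EXEC): [MAIN] PC=0: NOP [depth=0]
Event 2 (EXEC): [MAIN] PC=1: DEC 4 -> ACC=-4 [depth=0]
Event 3 (EXEC): [MAIN] PC=2: DEC 4 -> ACC=-8 [depth=0]
Event 4 (EXEC): [MAIN] PC=3: INC 5 -> ACC=-3 [depth=0]
Event 5 (EXEC): [MAIN] PC=4: INC 4 -> ACC=1 [depth=0]
Event 6 (EXEC): [MAIN] PC=5: INC 4 -> ACC=5 [depth=0]
Event 7 (INT 0): INT 0 arrives: push (MAIN, PC=6), enter IRQ0 at PC=0 (depth now 1) [depth=1]
Event 8 (INT 0): INT 0 arrives: push (IRQ0, PC=0), enter IRQ0 at PC=0 (depth now 2) [depth=2]
Event 9 (EXEC): [IRQ0] PC=0: DEC 4 -> ACC=1 [depth=2]
Event 10 (EXEC): [IRQ0] PC=1: IRET -> resume IRQ0 at PC=0 (depth now 1) [depth=1]
Event 11 (EXEC): [IRQ0] PC=0: DEC 4 -> ACC=-3 [depth=1]
Event 12 (EXEC): [IRQ0] PC=1: IRET -> resume MAIN at PC=6 (depth now 0) [depth=0]
Event 13 (INT 1): INT 1 arrives: push (MAIN, PC=6), enter IRQ1 at PC=0 (depth now 1) [depth=1]
Event 14 (INT 0): INT 0 arrives: push (IRQ1, PC=0), enter IRQ0 at PC=0 (depth now 2) [depth=2]
Event 15 (EXEC): [IRQ0] PC=0: DEC 4 -> ACC=-7 [depth=2]
Event 16 (EXEC): [IRQ0] PC=1: IRET -> resume IRQ1 at PC=0 (depth now 1) [depth=1]
Event 17 (INT 0): INT 0 arrives: push (IRQ1, PC=0), enter IRQ0 at PC=0 (depth now 2) [depth=2]
Event 18 (EXEC): [IRQ0] PC=0: DEC 4 -> ACC=-11 [depth=2]
Event 19 (EXEC): [IRQ0] PC=1: IRET -> resume IRQ1 at PC=0 (depth now 1) [depth=1]
Event 20 (EXEC): [IRQ1] PC=0: DEC 2 -> ACC=-13 [depth=1]
Event 21 (INT 1): INT 1 arrives: push (IRQ1, PC=1), enter IRQ1 at PC=0 (depth now 2) [depth=2]
Event 22 (EXEC): [IRQ1] PC=0: DEC 2 -> ACC=-15 [depth=2]
Event 23 (EXEC): [IRQ1] PC=1: INC 2 -> ACC=-13 [depth=2]
Event 24 (EXEC): [IRQ1] PC=2: INC 4 -> ACC=-9 [depth=2]
Event 25 (EXEC): [IRQ1] PC=3: IRET -> resume IRQ1 at PC=1 (depth now 1) [depth=1]
Event 26 (EXEC): [IRQ1] PC=1: INC 2 -> ACC=-7 [depth=1]
Event 27 (EXEC): [IRQ1] PC=2: INC 4 -> ACC=-3 [depth=1]
Event 28 (EXEC): [IRQ1] PC=3: IRET -> resume MAIN at PC=6 (depth now 0) [depth=0]
Event 29 (EXEC): [MAIN] PC=6: INC 1 -> ACC=-2 [depth=0]
Event 30 (EXEC): [MAIN] PC=7: HALT [depth=0]
Max depth observed: 2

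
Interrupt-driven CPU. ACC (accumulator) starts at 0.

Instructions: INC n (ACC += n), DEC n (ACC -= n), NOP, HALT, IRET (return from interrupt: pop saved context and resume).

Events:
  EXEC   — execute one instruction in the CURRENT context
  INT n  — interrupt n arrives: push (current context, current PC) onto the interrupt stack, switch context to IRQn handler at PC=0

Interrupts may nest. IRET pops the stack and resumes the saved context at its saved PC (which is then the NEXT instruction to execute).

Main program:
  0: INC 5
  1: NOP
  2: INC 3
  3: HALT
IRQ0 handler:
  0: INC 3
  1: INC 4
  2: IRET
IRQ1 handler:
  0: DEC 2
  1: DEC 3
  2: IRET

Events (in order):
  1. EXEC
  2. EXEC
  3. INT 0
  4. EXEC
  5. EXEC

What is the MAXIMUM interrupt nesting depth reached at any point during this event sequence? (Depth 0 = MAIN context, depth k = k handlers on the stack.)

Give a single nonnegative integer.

Event 1 (EXEC): [MAIN] PC=0: INC 5 -> ACC=5 [depth=0]
Event 2 (EXEC): [MAIN] PC=1: NOP [depth=0]
Event 3 (INT 0): INT 0 arrives: push (MAIN, PC=2), enter IRQ0 at PC=0 (depth now 1) [depth=1]
Event 4 (EXEC): [IRQ0] PC=0: INC 3 -> ACC=8 [depth=1]
Event 5 (EXEC): [IRQ0] PC=1: INC 4 -> ACC=12 [depth=1]
Max depth observed: 1

Answer: 1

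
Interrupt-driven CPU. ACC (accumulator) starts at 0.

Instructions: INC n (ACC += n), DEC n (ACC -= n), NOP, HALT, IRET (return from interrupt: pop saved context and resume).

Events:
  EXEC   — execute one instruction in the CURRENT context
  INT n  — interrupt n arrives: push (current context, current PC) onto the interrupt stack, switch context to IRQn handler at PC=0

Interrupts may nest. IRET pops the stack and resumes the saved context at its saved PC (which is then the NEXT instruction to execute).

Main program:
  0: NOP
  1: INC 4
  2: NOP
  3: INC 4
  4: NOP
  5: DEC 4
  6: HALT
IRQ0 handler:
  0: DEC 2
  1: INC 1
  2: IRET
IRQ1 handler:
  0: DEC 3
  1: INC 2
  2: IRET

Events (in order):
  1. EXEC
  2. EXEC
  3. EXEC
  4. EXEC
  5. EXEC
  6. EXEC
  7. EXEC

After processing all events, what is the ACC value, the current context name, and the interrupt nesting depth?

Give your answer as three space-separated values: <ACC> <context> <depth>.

Answer: 4 MAIN 0

Derivation:
Event 1 (EXEC): [MAIN] PC=0: NOP
Event 2 (EXEC): [MAIN] PC=1: INC 4 -> ACC=4
Event 3 (EXEC): [MAIN] PC=2: NOP
Event 4 (EXEC): [MAIN] PC=3: INC 4 -> ACC=8
Event 5 (EXEC): [MAIN] PC=4: NOP
Event 6 (EXEC): [MAIN] PC=5: DEC 4 -> ACC=4
Event 7 (EXEC): [MAIN] PC=6: HALT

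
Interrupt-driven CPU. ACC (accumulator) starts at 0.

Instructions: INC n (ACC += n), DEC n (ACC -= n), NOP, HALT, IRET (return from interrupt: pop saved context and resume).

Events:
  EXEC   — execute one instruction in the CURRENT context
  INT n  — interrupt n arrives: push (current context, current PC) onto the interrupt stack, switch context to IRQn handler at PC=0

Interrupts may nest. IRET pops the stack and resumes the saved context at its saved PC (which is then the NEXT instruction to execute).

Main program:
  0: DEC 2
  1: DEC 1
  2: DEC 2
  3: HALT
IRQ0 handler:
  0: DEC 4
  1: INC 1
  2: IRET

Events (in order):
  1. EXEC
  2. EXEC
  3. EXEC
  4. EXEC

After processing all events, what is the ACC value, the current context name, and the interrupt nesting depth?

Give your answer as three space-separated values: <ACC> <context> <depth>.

Answer: -5 MAIN 0

Derivation:
Event 1 (EXEC): [MAIN] PC=0: DEC 2 -> ACC=-2
Event 2 (EXEC): [MAIN] PC=1: DEC 1 -> ACC=-3
Event 3 (EXEC): [MAIN] PC=2: DEC 2 -> ACC=-5
Event 4 (EXEC): [MAIN] PC=3: HALT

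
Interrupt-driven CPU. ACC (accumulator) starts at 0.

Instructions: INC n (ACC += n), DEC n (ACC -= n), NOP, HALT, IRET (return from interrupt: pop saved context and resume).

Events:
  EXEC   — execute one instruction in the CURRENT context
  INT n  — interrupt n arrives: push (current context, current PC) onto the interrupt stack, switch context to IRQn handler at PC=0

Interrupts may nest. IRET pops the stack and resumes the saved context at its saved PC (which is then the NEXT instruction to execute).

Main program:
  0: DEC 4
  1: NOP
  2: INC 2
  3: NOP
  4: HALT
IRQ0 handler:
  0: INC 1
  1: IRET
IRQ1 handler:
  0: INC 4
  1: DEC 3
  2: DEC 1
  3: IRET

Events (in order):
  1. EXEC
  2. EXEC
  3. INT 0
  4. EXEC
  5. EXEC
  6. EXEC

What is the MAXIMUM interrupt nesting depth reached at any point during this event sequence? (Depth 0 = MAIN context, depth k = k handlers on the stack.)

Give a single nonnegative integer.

Event 1 (EXEC): [MAIN] PC=0: DEC 4 -> ACC=-4 [depth=0]
Event 2 (EXEC): [MAIN] PC=1: NOP [depth=0]
Event 3 (INT 0): INT 0 arrives: push (MAIN, PC=2), enter IRQ0 at PC=0 (depth now 1) [depth=1]
Event 4 (EXEC): [IRQ0] PC=0: INC 1 -> ACC=-3 [depth=1]
Event 5 (EXEC): [IRQ0] PC=1: IRET -> resume MAIN at PC=2 (depth now 0) [depth=0]
Event 6 (EXEC): [MAIN] PC=2: INC 2 -> ACC=-1 [depth=0]
Max depth observed: 1

Answer: 1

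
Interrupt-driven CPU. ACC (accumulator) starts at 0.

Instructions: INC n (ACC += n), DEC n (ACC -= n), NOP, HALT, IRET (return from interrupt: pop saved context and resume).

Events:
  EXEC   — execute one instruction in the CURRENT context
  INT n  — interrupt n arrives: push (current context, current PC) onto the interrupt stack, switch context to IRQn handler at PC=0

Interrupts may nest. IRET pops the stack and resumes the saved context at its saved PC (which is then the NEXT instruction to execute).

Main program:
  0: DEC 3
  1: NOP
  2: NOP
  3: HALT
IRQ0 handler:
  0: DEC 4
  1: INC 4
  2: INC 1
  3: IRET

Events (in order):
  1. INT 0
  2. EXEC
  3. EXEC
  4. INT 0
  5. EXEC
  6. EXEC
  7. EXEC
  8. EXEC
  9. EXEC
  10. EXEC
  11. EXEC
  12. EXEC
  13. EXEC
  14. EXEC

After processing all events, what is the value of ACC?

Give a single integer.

Answer: -1

Derivation:
Event 1 (INT 0): INT 0 arrives: push (MAIN, PC=0), enter IRQ0 at PC=0 (depth now 1)
Event 2 (EXEC): [IRQ0] PC=0: DEC 4 -> ACC=-4
Event 3 (EXEC): [IRQ0] PC=1: INC 4 -> ACC=0
Event 4 (INT 0): INT 0 arrives: push (IRQ0, PC=2), enter IRQ0 at PC=0 (depth now 2)
Event 5 (EXEC): [IRQ0] PC=0: DEC 4 -> ACC=-4
Event 6 (EXEC): [IRQ0] PC=1: INC 4 -> ACC=0
Event 7 (EXEC): [IRQ0] PC=2: INC 1 -> ACC=1
Event 8 (EXEC): [IRQ0] PC=3: IRET -> resume IRQ0 at PC=2 (depth now 1)
Event 9 (EXEC): [IRQ0] PC=2: INC 1 -> ACC=2
Event 10 (EXEC): [IRQ0] PC=3: IRET -> resume MAIN at PC=0 (depth now 0)
Event 11 (EXEC): [MAIN] PC=0: DEC 3 -> ACC=-1
Event 12 (EXEC): [MAIN] PC=1: NOP
Event 13 (EXEC): [MAIN] PC=2: NOP
Event 14 (EXEC): [MAIN] PC=3: HALT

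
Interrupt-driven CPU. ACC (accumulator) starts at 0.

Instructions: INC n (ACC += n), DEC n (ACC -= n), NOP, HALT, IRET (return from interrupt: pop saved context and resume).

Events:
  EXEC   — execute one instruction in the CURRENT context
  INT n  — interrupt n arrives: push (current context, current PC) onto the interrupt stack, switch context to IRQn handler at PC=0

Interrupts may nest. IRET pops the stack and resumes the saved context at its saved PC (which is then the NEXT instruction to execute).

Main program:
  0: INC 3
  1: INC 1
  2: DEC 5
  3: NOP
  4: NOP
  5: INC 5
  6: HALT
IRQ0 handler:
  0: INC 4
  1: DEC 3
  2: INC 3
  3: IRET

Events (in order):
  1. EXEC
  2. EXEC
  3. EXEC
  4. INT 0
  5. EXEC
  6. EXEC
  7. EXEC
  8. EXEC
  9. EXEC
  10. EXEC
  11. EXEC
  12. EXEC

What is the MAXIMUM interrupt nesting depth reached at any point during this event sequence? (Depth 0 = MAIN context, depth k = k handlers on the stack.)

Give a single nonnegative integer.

Event 1 (EXEC): [MAIN] PC=0: INC 3 -> ACC=3 [depth=0]
Event 2 (EXEC): [MAIN] PC=1: INC 1 -> ACC=4 [depth=0]
Event 3 (EXEC): [MAIN] PC=2: DEC 5 -> ACC=-1 [depth=0]
Event 4 (INT 0): INT 0 arrives: push (MAIN, PC=3), enter IRQ0 at PC=0 (depth now 1) [depth=1]
Event 5 (EXEC): [IRQ0] PC=0: INC 4 -> ACC=3 [depth=1]
Event 6 (EXEC): [IRQ0] PC=1: DEC 3 -> ACC=0 [depth=1]
Event 7 (EXEC): [IRQ0] PC=2: INC 3 -> ACC=3 [depth=1]
Event 8 (EXEC): [IRQ0] PC=3: IRET -> resume MAIN at PC=3 (depth now 0) [depth=0]
Event 9 (EXEC): [MAIN] PC=3: NOP [depth=0]
Event 10 (EXEC): [MAIN] PC=4: NOP [depth=0]
Event 11 (EXEC): [MAIN] PC=5: INC 5 -> ACC=8 [depth=0]
Event 12 (EXEC): [MAIN] PC=6: HALT [depth=0]
Max depth observed: 1

Answer: 1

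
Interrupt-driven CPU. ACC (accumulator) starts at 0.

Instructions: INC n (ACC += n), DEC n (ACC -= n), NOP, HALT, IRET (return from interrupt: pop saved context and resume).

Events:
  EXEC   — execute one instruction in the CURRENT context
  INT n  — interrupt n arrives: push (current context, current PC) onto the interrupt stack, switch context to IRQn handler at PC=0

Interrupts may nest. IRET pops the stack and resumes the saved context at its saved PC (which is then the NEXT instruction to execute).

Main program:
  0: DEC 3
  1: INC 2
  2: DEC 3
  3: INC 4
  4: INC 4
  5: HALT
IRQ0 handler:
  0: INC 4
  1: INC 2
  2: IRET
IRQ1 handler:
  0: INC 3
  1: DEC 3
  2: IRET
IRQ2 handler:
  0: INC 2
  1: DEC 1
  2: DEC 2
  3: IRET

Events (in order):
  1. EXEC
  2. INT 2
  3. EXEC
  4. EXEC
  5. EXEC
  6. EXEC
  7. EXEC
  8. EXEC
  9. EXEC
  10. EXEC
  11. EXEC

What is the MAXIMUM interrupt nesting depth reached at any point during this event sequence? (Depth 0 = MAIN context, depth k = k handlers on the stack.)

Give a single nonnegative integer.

Answer: 1

Derivation:
Event 1 (EXEC): [MAIN] PC=0: DEC 3 -> ACC=-3 [depth=0]
Event 2 (INT 2): INT 2 arrives: push (MAIN, PC=1), enter IRQ2 at PC=0 (depth now 1) [depth=1]
Event 3 (EXEC): [IRQ2] PC=0: INC 2 -> ACC=-1 [depth=1]
Event 4 (EXEC): [IRQ2] PC=1: DEC 1 -> ACC=-2 [depth=1]
Event 5 (EXEC): [IRQ2] PC=2: DEC 2 -> ACC=-4 [depth=1]
Event 6 (EXEC): [IRQ2] PC=3: IRET -> resume MAIN at PC=1 (depth now 0) [depth=0]
Event 7 (EXEC): [MAIN] PC=1: INC 2 -> ACC=-2 [depth=0]
Event 8 (EXEC): [MAIN] PC=2: DEC 3 -> ACC=-5 [depth=0]
Event 9 (EXEC): [MAIN] PC=3: INC 4 -> ACC=-1 [depth=0]
Event 10 (EXEC): [MAIN] PC=4: INC 4 -> ACC=3 [depth=0]
Event 11 (EXEC): [MAIN] PC=5: HALT [depth=0]
Max depth observed: 1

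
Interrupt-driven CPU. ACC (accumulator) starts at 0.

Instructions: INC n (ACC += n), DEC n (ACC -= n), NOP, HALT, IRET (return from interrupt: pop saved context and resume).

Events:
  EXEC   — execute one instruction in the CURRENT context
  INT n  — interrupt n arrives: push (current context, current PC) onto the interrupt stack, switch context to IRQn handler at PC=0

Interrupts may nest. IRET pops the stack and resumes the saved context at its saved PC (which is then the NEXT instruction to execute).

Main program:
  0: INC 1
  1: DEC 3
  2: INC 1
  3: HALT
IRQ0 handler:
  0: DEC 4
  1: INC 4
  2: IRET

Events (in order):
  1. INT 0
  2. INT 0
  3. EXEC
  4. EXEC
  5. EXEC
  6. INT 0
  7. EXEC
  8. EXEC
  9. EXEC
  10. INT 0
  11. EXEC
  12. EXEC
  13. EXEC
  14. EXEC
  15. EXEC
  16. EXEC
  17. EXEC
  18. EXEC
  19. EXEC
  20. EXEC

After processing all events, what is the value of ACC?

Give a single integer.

Answer: -1

Derivation:
Event 1 (INT 0): INT 0 arrives: push (MAIN, PC=0), enter IRQ0 at PC=0 (depth now 1)
Event 2 (INT 0): INT 0 arrives: push (IRQ0, PC=0), enter IRQ0 at PC=0 (depth now 2)
Event 3 (EXEC): [IRQ0] PC=0: DEC 4 -> ACC=-4
Event 4 (EXEC): [IRQ0] PC=1: INC 4 -> ACC=0
Event 5 (EXEC): [IRQ0] PC=2: IRET -> resume IRQ0 at PC=0 (depth now 1)
Event 6 (INT 0): INT 0 arrives: push (IRQ0, PC=0), enter IRQ0 at PC=0 (depth now 2)
Event 7 (EXEC): [IRQ0] PC=0: DEC 4 -> ACC=-4
Event 8 (EXEC): [IRQ0] PC=1: INC 4 -> ACC=0
Event 9 (EXEC): [IRQ0] PC=2: IRET -> resume IRQ0 at PC=0 (depth now 1)
Event 10 (INT 0): INT 0 arrives: push (IRQ0, PC=0), enter IRQ0 at PC=0 (depth now 2)
Event 11 (EXEC): [IRQ0] PC=0: DEC 4 -> ACC=-4
Event 12 (EXEC): [IRQ0] PC=1: INC 4 -> ACC=0
Event 13 (EXEC): [IRQ0] PC=2: IRET -> resume IRQ0 at PC=0 (depth now 1)
Event 14 (EXEC): [IRQ0] PC=0: DEC 4 -> ACC=-4
Event 15 (EXEC): [IRQ0] PC=1: INC 4 -> ACC=0
Event 16 (EXEC): [IRQ0] PC=2: IRET -> resume MAIN at PC=0 (depth now 0)
Event 17 (EXEC): [MAIN] PC=0: INC 1 -> ACC=1
Event 18 (EXEC): [MAIN] PC=1: DEC 3 -> ACC=-2
Event 19 (EXEC): [MAIN] PC=2: INC 1 -> ACC=-1
Event 20 (EXEC): [MAIN] PC=3: HALT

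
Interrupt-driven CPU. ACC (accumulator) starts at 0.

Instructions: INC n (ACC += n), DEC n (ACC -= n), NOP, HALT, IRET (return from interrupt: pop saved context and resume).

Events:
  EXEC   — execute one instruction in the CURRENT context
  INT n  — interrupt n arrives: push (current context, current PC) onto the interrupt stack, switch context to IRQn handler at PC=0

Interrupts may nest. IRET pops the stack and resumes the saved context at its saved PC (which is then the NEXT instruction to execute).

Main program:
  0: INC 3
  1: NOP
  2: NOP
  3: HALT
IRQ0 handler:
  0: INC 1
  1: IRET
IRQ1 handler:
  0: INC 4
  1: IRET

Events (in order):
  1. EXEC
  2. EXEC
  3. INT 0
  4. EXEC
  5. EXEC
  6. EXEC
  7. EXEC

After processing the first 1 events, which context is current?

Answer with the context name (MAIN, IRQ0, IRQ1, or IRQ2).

Event 1 (EXEC): [MAIN] PC=0: INC 3 -> ACC=3

Answer: MAIN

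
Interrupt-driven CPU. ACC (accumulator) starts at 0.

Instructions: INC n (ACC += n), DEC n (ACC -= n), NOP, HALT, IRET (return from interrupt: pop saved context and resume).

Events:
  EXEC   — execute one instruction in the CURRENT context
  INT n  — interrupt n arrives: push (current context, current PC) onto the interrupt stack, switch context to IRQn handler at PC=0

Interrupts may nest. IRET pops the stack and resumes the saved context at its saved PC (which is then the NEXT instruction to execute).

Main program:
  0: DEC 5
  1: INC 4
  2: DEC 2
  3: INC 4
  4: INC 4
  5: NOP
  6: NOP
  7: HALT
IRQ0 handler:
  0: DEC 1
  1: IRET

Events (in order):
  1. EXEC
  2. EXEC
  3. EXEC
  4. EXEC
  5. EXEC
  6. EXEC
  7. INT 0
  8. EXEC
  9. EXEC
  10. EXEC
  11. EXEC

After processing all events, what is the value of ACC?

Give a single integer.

Event 1 (EXEC): [MAIN] PC=0: DEC 5 -> ACC=-5
Event 2 (EXEC): [MAIN] PC=1: INC 4 -> ACC=-1
Event 3 (EXEC): [MAIN] PC=2: DEC 2 -> ACC=-3
Event 4 (EXEC): [MAIN] PC=3: INC 4 -> ACC=1
Event 5 (EXEC): [MAIN] PC=4: INC 4 -> ACC=5
Event 6 (EXEC): [MAIN] PC=5: NOP
Event 7 (INT 0): INT 0 arrives: push (MAIN, PC=6), enter IRQ0 at PC=0 (depth now 1)
Event 8 (EXEC): [IRQ0] PC=0: DEC 1 -> ACC=4
Event 9 (EXEC): [IRQ0] PC=1: IRET -> resume MAIN at PC=6 (depth now 0)
Event 10 (EXEC): [MAIN] PC=6: NOP
Event 11 (EXEC): [MAIN] PC=7: HALT

Answer: 4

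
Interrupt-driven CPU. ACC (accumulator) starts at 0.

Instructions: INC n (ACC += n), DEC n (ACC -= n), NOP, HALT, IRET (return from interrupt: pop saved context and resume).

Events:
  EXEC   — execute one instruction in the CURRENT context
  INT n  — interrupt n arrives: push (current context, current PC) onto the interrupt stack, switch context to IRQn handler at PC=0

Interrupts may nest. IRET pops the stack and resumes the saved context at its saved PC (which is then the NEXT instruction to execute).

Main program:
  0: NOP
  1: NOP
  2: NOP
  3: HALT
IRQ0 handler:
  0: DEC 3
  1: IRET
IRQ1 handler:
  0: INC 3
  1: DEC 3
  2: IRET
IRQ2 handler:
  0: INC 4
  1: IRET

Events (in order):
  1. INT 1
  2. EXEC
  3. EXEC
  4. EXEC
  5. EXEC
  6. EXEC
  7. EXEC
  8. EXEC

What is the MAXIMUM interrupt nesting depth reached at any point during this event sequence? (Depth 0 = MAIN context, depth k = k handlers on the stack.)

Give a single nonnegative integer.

Answer: 1

Derivation:
Event 1 (INT 1): INT 1 arrives: push (MAIN, PC=0), enter IRQ1 at PC=0 (depth now 1) [depth=1]
Event 2 (EXEC): [IRQ1] PC=0: INC 3 -> ACC=3 [depth=1]
Event 3 (EXEC): [IRQ1] PC=1: DEC 3 -> ACC=0 [depth=1]
Event 4 (EXEC): [IRQ1] PC=2: IRET -> resume MAIN at PC=0 (depth now 0) [depth=0]
Event 5 (EXEC): [MAIN] PC=0: NOP [depth=0]
Event 6 (EXEC): [MAIN] PC=1: NOP [depth=0]
Event 7 (EXEC): [MAIN] PC=2: NOP [depth=0]
Event 8 (EXEC): [MAIN] PC=3: HALT [depth=0]
Max depth observed: 1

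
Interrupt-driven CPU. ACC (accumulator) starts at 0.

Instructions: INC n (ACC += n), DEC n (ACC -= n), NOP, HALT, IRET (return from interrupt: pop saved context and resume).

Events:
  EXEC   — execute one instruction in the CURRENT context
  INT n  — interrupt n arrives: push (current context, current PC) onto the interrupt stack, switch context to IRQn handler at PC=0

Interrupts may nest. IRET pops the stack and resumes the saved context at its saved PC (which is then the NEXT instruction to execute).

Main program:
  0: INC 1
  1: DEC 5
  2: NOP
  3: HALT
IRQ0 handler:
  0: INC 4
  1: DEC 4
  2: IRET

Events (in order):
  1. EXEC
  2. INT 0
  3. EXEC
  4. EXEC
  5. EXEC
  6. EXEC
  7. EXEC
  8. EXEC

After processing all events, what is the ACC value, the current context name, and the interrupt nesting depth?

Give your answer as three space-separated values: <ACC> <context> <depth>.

Answer: -4 MAIN 0

Derivation:
Event 1 (EXEC): [MAIN] PC=0: INC 1 -> ACC=1
Event 2 (INT 0): INT 0 arrives: push (MAIN, PC=1), enter IRQ0 at PC=0 (depth now 1)
Event 3 (EXEC): [IRQ0] PC=0: INC 4 -> ACC=5
Event 4 (EXEC): [IRQ0] PC=1: DEC 4 -> ACC=1
Event 5 (EXEC): [IRQ0] PC=2: IRET -> resume MAIN at PC=1 (depth now 0)
Event 6 (EXEC): [MAIN] PC=1: DEC 5 -> ACC=-4
Event 7 (EXEC): [MAIN] PC=2: NOP
Event 8 (EXEC): [MAIN] PC=3: HALT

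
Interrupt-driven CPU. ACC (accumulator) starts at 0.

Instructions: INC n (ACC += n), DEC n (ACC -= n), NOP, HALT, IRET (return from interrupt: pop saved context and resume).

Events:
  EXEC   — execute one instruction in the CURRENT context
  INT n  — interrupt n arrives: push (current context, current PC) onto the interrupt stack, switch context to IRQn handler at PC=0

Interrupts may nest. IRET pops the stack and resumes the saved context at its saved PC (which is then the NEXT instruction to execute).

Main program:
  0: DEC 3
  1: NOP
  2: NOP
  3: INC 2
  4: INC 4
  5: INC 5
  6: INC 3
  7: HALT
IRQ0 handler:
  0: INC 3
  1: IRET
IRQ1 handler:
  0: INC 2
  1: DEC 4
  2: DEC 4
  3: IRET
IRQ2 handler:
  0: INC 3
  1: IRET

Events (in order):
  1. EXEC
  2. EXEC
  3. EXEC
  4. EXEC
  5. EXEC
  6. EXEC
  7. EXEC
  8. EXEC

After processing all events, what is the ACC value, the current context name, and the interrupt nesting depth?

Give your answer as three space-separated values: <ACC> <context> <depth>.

Answer: 11 MAIN 0

Derivation:
Event 1 (EXEC): [MAIN] PC=0: DEC 3 -> ACC=-3
Event 2 (EXEC): [MAIN] PC=1: NOP
Event 3 (EXEC): [MAIN] PC=2: NOP
Event 4 (EXEC): [MAIN] PC=3: INC 2 -> ACC=-1
Event 5 (EXEC): [MAIN] PC=4: INC 4 -> ACC=3
Event 6 (EXEC): [MAIN] PC=5: INC 5 -> ACC=8
Event 7 (EXEC): [MAIN] PC=6: INC 3 -> ACC=11
Event 8 (EXEC): [MAIN] PC=7: HALT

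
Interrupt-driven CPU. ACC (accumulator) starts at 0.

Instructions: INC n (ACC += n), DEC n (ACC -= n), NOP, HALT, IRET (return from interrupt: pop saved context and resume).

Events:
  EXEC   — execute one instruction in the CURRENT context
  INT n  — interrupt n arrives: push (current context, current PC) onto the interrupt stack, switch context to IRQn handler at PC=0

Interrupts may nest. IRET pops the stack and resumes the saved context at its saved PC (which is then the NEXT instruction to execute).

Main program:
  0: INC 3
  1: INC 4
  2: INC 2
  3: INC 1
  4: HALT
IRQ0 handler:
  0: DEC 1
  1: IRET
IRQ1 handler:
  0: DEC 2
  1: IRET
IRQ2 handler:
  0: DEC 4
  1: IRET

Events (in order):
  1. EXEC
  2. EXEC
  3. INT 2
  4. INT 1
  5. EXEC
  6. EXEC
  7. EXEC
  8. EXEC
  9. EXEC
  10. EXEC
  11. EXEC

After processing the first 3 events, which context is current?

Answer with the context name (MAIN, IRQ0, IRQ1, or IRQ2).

Event 1 (EXEC): [MAIN] PC=0: INC 3 -> ACC=3
Event 2 (EXEC): [MAIN] PC=1: INC 4 -> ACC=7
Event 3 (INT 2): INT 2 arrives: push (MAIN, PC=2), enter IRQ2 at PC=0 (depth now 1)

Answer: IRQ2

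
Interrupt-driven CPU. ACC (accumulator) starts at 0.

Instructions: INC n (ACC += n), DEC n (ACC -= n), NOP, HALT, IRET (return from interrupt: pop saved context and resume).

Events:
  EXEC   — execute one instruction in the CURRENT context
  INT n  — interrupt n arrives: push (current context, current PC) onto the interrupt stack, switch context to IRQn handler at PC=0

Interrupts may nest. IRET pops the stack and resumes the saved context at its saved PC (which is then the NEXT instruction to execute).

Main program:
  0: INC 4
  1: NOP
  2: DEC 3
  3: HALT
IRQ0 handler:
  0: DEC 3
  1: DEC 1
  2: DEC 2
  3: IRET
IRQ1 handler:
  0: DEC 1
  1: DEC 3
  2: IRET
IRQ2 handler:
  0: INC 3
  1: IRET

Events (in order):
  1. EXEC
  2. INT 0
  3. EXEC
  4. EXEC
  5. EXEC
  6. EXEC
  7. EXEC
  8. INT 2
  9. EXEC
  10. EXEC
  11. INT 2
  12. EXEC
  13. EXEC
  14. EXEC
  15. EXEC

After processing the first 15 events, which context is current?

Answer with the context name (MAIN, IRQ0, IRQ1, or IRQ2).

Event 1 (EXEC): [MAIN] PC=0: INC 4 -> ACC=4
Event 2 (INT 0): INT 0 arrives: push (MAIN, PC=1), enter IRQ0 at PC=0 (depth now 1)
Event 3 (EXEC): [IRQ0] PC=0: DEC 3 -> ACC=1
Event 4 (EXEC): [IRQ0] PC=1: DEC 1 -> ACC=0
Event 5 (EXEC): [IRQ0] PC=2: DEC 2 -> ACC=-2
Event 6 (EXEC): [IRQ0] PC=3: IRET -> resume MAIN at PC=1 (depth now 0)
Event 7 (EXEC): [MAIN] PC=1: NOP
Event 8 (INT 2): INT 2 arrives: push (MAIN, PC=2), enter IRQ2 at PC=0 (depth now 1)
Event 9 (EXEC): [IRQ2] PC=0: INC 3 -> ACC=1
Event 10 (EXEC): [IRQ2] PC=1: IRET -> resume MAIN at PC=2 (depth now 0)
Event 11 (INT 2): INT 2 arrives: push (MAIN, PC=2), enter IRQ2 at PC=0 (depth now 1)
Event 12 (EXEC): [IRQ2] PC=0: INC 3 -> ACC=4
Event 13 (EXEC): [IRQ2] PC=1: IRET -> resume MAIN at PC=2 (depth now 0)
Event 14 (EXEC): [MAIN] PC=2: DEC 3 -> ACC=1
Event 15 (EXEC): [MAIN] PC=3: HALT

Answer: MAIN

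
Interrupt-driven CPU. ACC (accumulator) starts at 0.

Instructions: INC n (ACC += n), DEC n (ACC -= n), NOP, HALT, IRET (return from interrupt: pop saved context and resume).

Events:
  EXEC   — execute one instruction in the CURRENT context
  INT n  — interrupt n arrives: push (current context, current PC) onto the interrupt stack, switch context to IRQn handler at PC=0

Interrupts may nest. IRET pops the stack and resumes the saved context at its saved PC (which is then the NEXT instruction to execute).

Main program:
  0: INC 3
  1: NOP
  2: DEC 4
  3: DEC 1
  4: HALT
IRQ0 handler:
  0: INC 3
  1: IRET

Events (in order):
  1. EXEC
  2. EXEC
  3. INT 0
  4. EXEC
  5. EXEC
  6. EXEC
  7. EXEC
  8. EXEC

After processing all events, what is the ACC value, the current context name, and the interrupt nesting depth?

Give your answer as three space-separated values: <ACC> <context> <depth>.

Event 1 (EXEC): [MAIN] PC=0: INC 3 -> ACC=3
Event 2 (EXEC): [MAIN] PC=1: NOP
Event 3 (INT 0): INT 0 arrives: push (MAIN, PC=2), enter IRQ0 at PC=0 (depth now 1)
Event 4 (EXEC): [IRQ0] PC=0: INC 3 -> ACC=6
Event 5 (EXEC): [IRQ0] PC=1: IRET -> resume MAIN at PC=2 (depth now 0)
Event 6 (EXEC): [MAIN] PC=2: DEC 4 -> ACC=2
Event 7 (EXEC): [MAIN] PC=3: DEC 1 -> ACC=1
Event 8 (EXEC): [MAIN] PC=4: HALT

Answer: 1 MAIN 0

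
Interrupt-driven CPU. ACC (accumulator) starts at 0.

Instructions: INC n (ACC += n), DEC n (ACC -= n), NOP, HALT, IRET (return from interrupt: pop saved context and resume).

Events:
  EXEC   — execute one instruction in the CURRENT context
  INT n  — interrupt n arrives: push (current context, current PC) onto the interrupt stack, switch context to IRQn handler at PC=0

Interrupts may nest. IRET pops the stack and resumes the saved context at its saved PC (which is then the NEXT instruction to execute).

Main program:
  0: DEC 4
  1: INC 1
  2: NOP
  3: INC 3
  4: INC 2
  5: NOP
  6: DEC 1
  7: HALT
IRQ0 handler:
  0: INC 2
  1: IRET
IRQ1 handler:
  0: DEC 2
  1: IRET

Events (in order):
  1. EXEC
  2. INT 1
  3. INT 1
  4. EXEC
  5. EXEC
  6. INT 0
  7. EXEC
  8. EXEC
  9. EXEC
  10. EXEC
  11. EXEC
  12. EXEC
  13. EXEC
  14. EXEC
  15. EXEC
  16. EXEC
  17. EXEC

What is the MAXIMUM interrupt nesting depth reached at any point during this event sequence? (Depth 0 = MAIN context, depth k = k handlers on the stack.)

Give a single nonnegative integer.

Answer: 2

Derivation:
Event 1 (EXEC): [MAIN] PC=0: DEC 4 -> ACC=-4 [depth=0]
Event 2 (INT 1): INT 1 arrives: push (MAIN, PC=1), enter IRQ1 at PC=0 (depth now 1) [depth=1]
Event 3 (INT 1): INT 1 arrives: push (IRQ1, PC=0), enter IRQ1 at PC=0 (depth now 2) [depth=2]
Event 4 (EXEC): [IRQ1] PC=0: DEC 2 -> ACC=-6 [depth=2]
Event 5 (EXEC): [IRQ1] PC=1: IRET -> resume IRQ1 at PC=0 (depth now 1) [depth=1]
Event 6 (INT 0): INT 0 arrives: push (IRQ1, PC=0), enter IRQ0 at PC=0 (depth now 2) [depth=2]
Event 7 (EXEC): [IRQ0] PC=0: INC 2 -> ACC=-4 [depth=2]
Event 8 (EXEC): [IRQ0] PC=1: IRET -> resume IRQ1 at PC=0 (depth now 1) [depth=1]
Event 9 (EXEC): [IRQ1] PC=0: DEC 2 -> ACC=-6 [depth=1]
Event 10 (EXEC): [IRQ1] PC=1: IRET -> resume MAIN at PC=1 (depth now 0) [depth=0]
Event 11 (EXEC): [MAIN] PC=1: INC 1 -> ACC=-5 [depth=0]
Event 12 (EXEC): [MAIN] PC=2: NOP [depth=0]
Event 13 (EXEC): [MAIN] PC=3: INC 3 -> ACC=-2 [depth=0]
Event 14 (EXEC): [MAIN] PC=4: INC 2 -> ACC=0 [depth=0]
Event 15 (EXEC): [MAIN] PC=5: NOP [depth=0]
Event 16 (EXEC): [MAIN] PC=6: DEC 1 -> ACC=-1 [depth=0]
Event 17 (EXEC): [MAIN] PC=7: HALT [depth=0]
Max depth observed: 2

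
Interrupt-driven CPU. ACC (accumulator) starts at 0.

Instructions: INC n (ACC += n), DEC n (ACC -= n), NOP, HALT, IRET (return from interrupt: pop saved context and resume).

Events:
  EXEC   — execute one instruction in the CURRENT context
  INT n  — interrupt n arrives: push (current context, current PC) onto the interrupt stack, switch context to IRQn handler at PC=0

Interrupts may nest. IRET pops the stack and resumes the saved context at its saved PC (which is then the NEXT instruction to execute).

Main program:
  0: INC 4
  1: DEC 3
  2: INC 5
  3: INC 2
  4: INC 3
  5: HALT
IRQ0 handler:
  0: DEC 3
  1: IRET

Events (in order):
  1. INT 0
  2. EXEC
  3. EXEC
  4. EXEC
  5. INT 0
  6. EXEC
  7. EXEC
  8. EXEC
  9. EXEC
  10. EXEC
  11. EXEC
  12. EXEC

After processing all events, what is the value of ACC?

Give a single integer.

Event 1 (INT 0): INT 0 arrives: push (MAIN, PC=0), enter IRQ0 at PC=0 (depth now 1)
Event 2 (EXEC): [IRQ0] PC=0: DEC 3 -> ACC=-3
Event 3 (EXEC): [IRQ0] PC=1: IRET -> resume MAIN at PC=0 (depth now 0)
Event 4 (EXEC): [MAIN] PC=0: INC 4 -> ACC=1
Event 5 (INT 0): INT 0 arrives: push (MAIN, PC=1), enter IRQ0 at PC=0 (depth now 1)
Event 6 (EXEC): [IRQ0] PC=0: DEC 3 -> ACC=-2
Event 7 (EXEC): [IRQ0] PC=1: IRET -> resume MAIN at PC=1 (depth now 0)
Event 8 (EXEC): [MAIN] PC=1: DEC 3 -> ACC=-5
Event 9 (EXEC): [MAIN] PC=2: INC 5 -> ACC=0
Event 10 (EXEC): [MAIN] PC=3: INC 2 -> ACC=2
Event 11 (EXEC): [MAIN] PC=4: INC 3 -> ACC=5
Event 12 (EXEC): [MAIN] PC=5: HALT

Answer: 5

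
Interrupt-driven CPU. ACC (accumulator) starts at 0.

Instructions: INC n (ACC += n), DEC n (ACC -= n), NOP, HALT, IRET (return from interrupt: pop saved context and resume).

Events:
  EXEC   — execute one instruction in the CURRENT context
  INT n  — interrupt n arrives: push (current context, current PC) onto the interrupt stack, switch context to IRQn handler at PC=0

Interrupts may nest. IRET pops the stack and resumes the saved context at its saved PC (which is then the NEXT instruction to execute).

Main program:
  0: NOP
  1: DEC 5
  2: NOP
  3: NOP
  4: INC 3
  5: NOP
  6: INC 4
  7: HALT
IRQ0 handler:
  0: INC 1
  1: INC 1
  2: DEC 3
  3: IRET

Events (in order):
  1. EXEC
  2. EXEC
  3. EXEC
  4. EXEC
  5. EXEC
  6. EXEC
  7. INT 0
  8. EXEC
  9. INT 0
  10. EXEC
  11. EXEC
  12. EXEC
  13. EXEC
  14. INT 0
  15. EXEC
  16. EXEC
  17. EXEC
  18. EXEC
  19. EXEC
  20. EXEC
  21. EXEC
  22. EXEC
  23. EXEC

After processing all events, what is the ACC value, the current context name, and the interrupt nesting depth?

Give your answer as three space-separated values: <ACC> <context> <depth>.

Answer: -1 MAIN 0

Derivation:
Event 1 (EXEC): [MAIN] PC=0: NOP
Event 2 (EXEC): [MAIN] PC=1: DEC 5 -> ACC=-5
Event 3 (EXEC): [MAIN] PC=2: NOP
Event 4 (EXEC): [MAIN] PC=3: NOP
Event 5 (EXEC): [MAIN] PC=4: INC 3 -> ACC=-2
Event 6 (EXEC): [MAIN] PC=5: NOP
Event 7 (INT 0): INT 0 arrives: push (MAIN, PC=6), enter IRQ0 at PC=0 (depth now 1)
Event 8 (EXEC): [IRQ0] PC=0: INC 1 -> ACC=-1
Event 9 (INT 0): INT 0 arrives: push (IRQ0, PC=1), enter IRQ0 at PC=0 (depth now 2)
Event 10 (EXEC): [IRQ0] PC=0: INC 1 -> ACC=0
Event 11 (EXEC): [IRQ0] PC=1: INC 1 -> ACC=1
Event 12 (EXEC): [IRQ0] PC=2: DEC 3 -> ACC=-2
Event 13 (EXEC): [IRQ0] PC=3: IRET -> resume IRQ0 at PC=1 (depth now 1)
Event 14 (INT 0): INT 0 arrives: push (IRQ0, PC=1), enter IRQ0 at PC=0 (depth now 2)
Event 15 (EXEC): [IRQ0] PC=0: INC 1 -> ACC=-1
Event 16 (EXEC): [IRQ0] PC=1: INC 1 -> ACC=0
Event 17 (EXEC): [IRQ0] PC=2: DEC 3 -> ACC=-3
Event 18 (EXEC): [IRQ0] PC=3: IRET -> resume IRQ0 at PC=1 (depth now 1)
Event 19 (EXEC): [IRQ0] PC=1: INC 1 -> ACC=-2
Event 20 (EXEC): [IRQ0] PC=2: DEC 3 -> ACC=-5
Event 21 (EXEC): [IRQ0] PC=3: IRET -> resume MAIN at PC=6 (depth now 0)
Event 22 (EXEC): [MAIN] PC=6: INC 4 -> ACC=-1
Event 23 (EXEC): [MAIN] PC=7: HALT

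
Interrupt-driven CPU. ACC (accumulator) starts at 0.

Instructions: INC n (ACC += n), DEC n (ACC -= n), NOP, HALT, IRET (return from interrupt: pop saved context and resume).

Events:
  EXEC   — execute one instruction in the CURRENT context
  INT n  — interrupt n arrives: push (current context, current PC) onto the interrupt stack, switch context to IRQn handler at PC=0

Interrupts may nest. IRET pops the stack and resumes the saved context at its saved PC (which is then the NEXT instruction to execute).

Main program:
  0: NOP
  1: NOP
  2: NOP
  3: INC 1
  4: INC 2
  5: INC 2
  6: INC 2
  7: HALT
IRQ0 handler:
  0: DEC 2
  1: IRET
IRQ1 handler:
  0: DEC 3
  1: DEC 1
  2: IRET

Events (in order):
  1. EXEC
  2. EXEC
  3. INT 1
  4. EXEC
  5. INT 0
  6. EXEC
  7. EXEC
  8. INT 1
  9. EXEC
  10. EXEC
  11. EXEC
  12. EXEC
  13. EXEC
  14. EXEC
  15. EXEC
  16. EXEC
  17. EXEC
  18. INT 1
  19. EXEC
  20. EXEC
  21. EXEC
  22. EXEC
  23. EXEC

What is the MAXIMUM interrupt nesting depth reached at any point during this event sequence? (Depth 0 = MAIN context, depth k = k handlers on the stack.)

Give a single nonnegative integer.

Answer: 2

Derivation:
Event 1 (EXEC): [MAIN] PC=0: NOP [depth=0]
Event 2 (EXEC): [MAIN] PC=1: NOP [depth=0]
Event 3 (INT 1): INT 1 arrives: push (MAIN, PC=2), enter IRQ1 at PC=0 (depth now 1) [depth=1]
Event 4 (EXEC): [IRQ1] PC=0: DEC 3 -> ACC=-3 [depth=1]
Event 5 (INT 0): INT 0 arrives: push (IRQ1, PC=1), enter IRQ0 at PC=0 (depth now 2) [depth=2]
Event 6 (EXEC): [IRQ0] PC=0: DEC 2 -> ACC=-5 [depth=2]
Event 7 (EXEC): [IRQ0] PC=1: IRET -> resume IRQ1 at PC=1 (depth now 1) [depth=1]
Event 8 (INT 1): INT 1 arrives: push (IRQ1, PC=1), enter IRQ1 at PC=0 (depth now 2) [depth=2]
Event 9 (EXEC): [IRQ1] PC=0: DEC 3 -> ACC=-8 [depth=2]
Event 10 (EXEC): [IRQ1] PC=1: DEC 1 -> ACC=-9 [depth=2]
Event 11 (EXEC): [IRQ1] PC=2: IRET -> resume IRQ1 at PC=1 (depth now 1) [depth=1]
Event 12 (EXEC): [IRQ1] PC=1: DEC 1 -> ACC=-10 [depth=1]
Event 13 (EXEC): [IRQ1] PC=2: IRET -> resume MAIN at PC=2 (depth now 0) [depth=0]
Event 14 (EXEC): [MAIN] PC=2: NOP [depth=0]
Event 15 (EXEC): [MAIN] PC=3: INC 1 -> ACC=-9 [depth=0]
Event 16 (EXEC): [MAIN] PC=4: INC 2 -> ACC=-7 [depth=0]
Event 17 (EXEC): [MAIN] PC=5: INC 2 -> ACC=-5 [depth=0]
Event 18 (INT 1): INT 1 arrives: push (MAIN, PC=6), enter IRQ1 at PC=0 (depth now 1) [depth=1]
Event 19 (EXEC): [IRQ1] PC=0: DEC 3 -> ACC=-8 [depth=1]
Event 20 (EXEC): [IRQ1] PC=1: DEC 1 -> ACC=-9 [depth=1]
Event 21 (EXEC): [IRQ1] PC=2: IRET -> resume MAIN at PC=6 (depth now 0) [depth=0]
Event 22 (EXEC): [MAIN] PC=6: INC 2 -> ACC=-7 [depth=0]
Event 23 (EXEC): [MAIN] PC=7: HALT [depth=0]
Max depth observed: 2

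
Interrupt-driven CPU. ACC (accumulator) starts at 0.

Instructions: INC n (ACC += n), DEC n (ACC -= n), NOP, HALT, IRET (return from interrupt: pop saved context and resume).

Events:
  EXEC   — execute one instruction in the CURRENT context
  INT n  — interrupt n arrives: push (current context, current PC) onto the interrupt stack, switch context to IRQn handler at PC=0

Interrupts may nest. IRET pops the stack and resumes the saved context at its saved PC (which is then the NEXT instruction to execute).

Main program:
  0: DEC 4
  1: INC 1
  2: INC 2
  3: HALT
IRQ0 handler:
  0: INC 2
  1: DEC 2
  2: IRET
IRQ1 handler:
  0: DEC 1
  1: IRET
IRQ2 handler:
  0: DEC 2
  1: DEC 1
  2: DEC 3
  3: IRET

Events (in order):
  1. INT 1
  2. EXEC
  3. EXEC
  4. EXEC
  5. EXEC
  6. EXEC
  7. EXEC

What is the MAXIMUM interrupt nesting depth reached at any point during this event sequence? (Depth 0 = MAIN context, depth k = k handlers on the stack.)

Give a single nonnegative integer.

Answer: 1

Derivation:
Event 1 (INT 1): INT 1 arrives: push (MAIN, PC=0), enter IRQ1 at PC=0 (depth now 1) [depth=1]
Event 2 (EXEC): [IRQ1] PC=0: DEC 1 -> ACC=-1 [depth=1]
Event 3 (EXEC): [IRQ1] PC=1: IRET -> resume MAIN at PC=0 (depth now 0) [depth=0]
Event 4 (EXEC): [MAIN] PC=0: DEC 4 -> ACC=-5 [depth=0]
Event 5 (EXEC): [MAIN] PC=1: INC 1 -> ACC=-4 [depth=0]
Event 6 (EXEC): [MAIN] PC=2: INC 2 -> ACC=-2 [depth=0]
Event 7 (EXEC): [MAIN] PC=3: HALT [depth=0]
Max depth observed: 1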